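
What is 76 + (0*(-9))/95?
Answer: 76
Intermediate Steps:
76 + (0*(-9))/95 = 76 + (1/95)*0 = 76 + 0 = 76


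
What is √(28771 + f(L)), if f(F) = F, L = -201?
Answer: √28570 ≈ 169.03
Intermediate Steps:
√(28771 + f(L)) = √(28771 - 201) = √28570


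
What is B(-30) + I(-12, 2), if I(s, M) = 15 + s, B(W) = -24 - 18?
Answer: -39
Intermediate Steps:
B(W) = -42
B(-30) + I(-12, 2) = -42 + (15 - 12) = -42 + 3 = -39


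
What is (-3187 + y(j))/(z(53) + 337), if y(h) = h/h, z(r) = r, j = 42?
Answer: -531/65 ≈ -8.1692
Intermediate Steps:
y(h) = 1
(-3187 + y(j))/(z(53) + 337) = (-3187 + 1)/(53 + 337) = -3186/390 = -3186*1/390 = -531/65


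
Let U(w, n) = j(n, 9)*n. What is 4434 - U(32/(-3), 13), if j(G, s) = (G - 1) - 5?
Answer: 4343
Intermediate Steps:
j(G, s) = -6 + G (j(G, s) = (-1 + G) - 5 = -6 + G)
U(w, n) = n*(-6 + n) (U(w, n) = (-6 + n)*n = n*(-6 + n))
4434 - U(32/(-3), 13) = 4434 - 13*(-6 + 13) = 4434 - 13*7 = 4434 - 1*91 = 4434 - 91 = 4343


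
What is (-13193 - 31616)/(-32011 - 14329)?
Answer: 44809/46340 ≈ 0.96696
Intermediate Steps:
(-13193 - 31616)/(-32011 - 14329) = -44809/(-46340) = -44809*(-1/46340) = 44809/46340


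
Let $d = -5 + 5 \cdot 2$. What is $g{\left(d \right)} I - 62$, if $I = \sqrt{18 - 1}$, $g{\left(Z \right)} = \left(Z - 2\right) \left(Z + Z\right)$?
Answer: $-62 + 30 \sqrt{17} \approx 61.693$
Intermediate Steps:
$d = 5$ ($d = -5 + 10 = 5$)
$g{\left(Z \right)} = 2 Z \left(-2 + Z\right)$ ($g{\left(Z \right)} = \left(-2 + Z\right) 2 Z = 2 Z \left(-2 + Z\right)$)
$I = \sqrt{17} \approx 4.1231$
$g{\left(d \right)} I - 62 = 2 \cdot 5 \left(-2 + 5\right) \sqrt{17} - 62 = 2 \cdot 5 \cdot 3 \sqrt{17} - 62 = 30 \sqrt{17} - 62 = -62 + 30 \sqrt{17}$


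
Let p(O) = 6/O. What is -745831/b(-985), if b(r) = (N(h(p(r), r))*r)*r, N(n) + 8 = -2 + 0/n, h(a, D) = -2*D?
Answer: 745831/9702250 ≈ 0.076872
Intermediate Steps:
N(n) = -10 (N(n) = -8 + (-2 + 0/n) = -8 + (-2 + 0) = -8 - 2 = -10)
b(r) = -10*r² (b(r) = (-10*r)*r = -10*r²)
-745831/b(-985) = -745831/((-10*(-985)²)) = -745831/((-10*970225)) = -745831/(-9702250) = -745831*(-1/9702250) = 745831/9702250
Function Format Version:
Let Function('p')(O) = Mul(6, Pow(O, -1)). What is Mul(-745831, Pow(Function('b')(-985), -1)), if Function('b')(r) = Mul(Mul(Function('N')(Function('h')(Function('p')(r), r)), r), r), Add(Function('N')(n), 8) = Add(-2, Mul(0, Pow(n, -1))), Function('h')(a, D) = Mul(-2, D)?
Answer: Rational(745831, 9702250) ≈ 0.076872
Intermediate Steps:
Function('N')(n) = -10 (Function('N')(n) = Add(-8, Add(-2, Mul(0, Pow(n, -1)))) = Add(-8, Add(-2, 0)) = Add(-8, -2) = -10)
Function('b')(r) = Mul(-10, Pow(r, 2)) (Function('b')(r) = Mul(Mul(-10, r), r) = Mul(-10, Pow(r, 2)))
Mul(-745831, Pow(Function('b')(-985), -1)) = Mul(-745831, Pow(Mul(-10, Pow(-985, 2)), -1)) = Mul(-745831, Pow(Mul(-10, 970225), -1)) = Mul(-745831, Pow(-9702250, -1)) = Mul(-745831, Rational(-1, 9702250)) = Rational(745831, 9702250)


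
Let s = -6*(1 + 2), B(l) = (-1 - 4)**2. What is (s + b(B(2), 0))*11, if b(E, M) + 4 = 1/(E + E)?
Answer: -12089/50 ≈ -241.78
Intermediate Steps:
B(l) = 25 (B(l) = (-5)**2 = 25)
b(E, M) = -4 + 1/(2*E) (b(E, M) = -4 + 1/(E + E) = -4 + 1/(2*E))
s = -18 (s = -6*3 = -18)
(s + b(B(2), 0))*11 = (-18 + (-4 + (1/2)/25))*11 = (-18 + (-4 + (1/2)*(1/25)))*11 = (-18 + (-4 + 1/50))*11 = (-18 - 199/50)*11 = -1099/50*11 = -12089/50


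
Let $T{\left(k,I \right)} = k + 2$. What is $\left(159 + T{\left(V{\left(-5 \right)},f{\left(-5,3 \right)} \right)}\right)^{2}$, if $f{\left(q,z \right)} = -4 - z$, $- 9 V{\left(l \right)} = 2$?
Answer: $\frac{2093809}{81} \approx 25850.0$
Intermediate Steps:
$V{\left(l \right)} = - \frac{2}{9}$ ($V{\left(l \right)} = \left(- \frac{1}{9}\right) 2 = - \frac{2}{9}$)
$T{\left(k,I \right)} = 2 + k$
$\left(159 + T{\left(V{\left(-5 \right)},f{\left(-5,3 \right)} \right)}\right)^{2} = \left(159 + \left(2 - \frac{2}{9}\right)\right)^{2} = \left(159 + \frac{16}{9}\right)^{2} = \left(\frac{1447}{9}\right)^{2} = \frac{2093809}{81}$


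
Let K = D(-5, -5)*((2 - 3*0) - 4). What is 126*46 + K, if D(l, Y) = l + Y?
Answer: 5816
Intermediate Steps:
D(l, Y) = Y + l
K = 20 (K = (-5 - 5)*((2 - 3*0) - 4) = -10*((2 - 1*0) - 4) = -10*((2 + 0) - 4) = -10*(2 - 4) = -10*(-2) = 20)
126*46 + K = 126*46 + 20 = 5796 + 20 = 5816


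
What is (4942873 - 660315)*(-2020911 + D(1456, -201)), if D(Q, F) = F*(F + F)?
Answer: -8308629318822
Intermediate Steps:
D(Q, F) = 2*F² (D(Q, F) = F*(2*F) = 2*F²)
(4942873 - 660315)*(-2020911 + D(1456, -201)) = (4942873 - 660315)*(-2020911 + 2*(-201)²) = 4282558*(-2020911 + 2*40401) = 4282558*(-2020911 + 80802) = 4282558*(-1940109) = -8308629318822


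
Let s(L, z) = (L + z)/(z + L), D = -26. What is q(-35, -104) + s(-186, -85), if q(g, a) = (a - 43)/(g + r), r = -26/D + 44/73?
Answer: 13169/2438 ≈ 5.4016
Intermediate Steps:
s(L, z) = 1 (s(L, z) = (L + z)/(L + z) = 1)
r = 117/73 (r = -26/(-26) + 44/73 = -26*(-1/26) + 44*(1/73) = 1 + 44/73 = 117/73 ≈ 1.6027)
q(g, a) = (-43 + a)/(117/73 + g) (q(g, a) = (a - 43)/(g + 117/73) = (-43 + a)/(117/73 + g))
q(-35, -104) + s(-186, -85) = 73*(-43 - 104)/(117 + 73*(-35)) + 1 = 73*(-147)/(117 - 2555) + 1 = 73*(-147)/(-2438) + 1 = 73*(-1/2438)*(-147) + 1 = 10731/2438 + 1 = 13169/2438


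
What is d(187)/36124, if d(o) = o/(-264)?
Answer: -17/866976 ≈ -1.9608e-5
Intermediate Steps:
d(o) = -o/264 (d(o) = o*(-1/264) = -o/264)
d(187)/36124 = -1/264*187/36124 = -17/24*1/36124 = -17/866976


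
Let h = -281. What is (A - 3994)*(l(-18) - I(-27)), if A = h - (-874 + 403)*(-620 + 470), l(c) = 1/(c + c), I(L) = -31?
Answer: -9282375/4 ≈ -2.3206e+6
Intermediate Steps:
l(c) = 1/(2*c)
A = -70931 (A = -281 - (-874 + 403)*(-620 + 470) = -281 - (-471)*(-150) = -281 - 1*70650 = -281 - 70650 = -70931)
(A - 3994)*(l(-18) - I(-27)) = (-70931 - 3994)*((1/2)/(-18) - 1*(-31)) = -74925*((1/2)*(-1/18) + 31) = -74925*(-1/36 + 31) = -74925*1115/36 = -9282375/4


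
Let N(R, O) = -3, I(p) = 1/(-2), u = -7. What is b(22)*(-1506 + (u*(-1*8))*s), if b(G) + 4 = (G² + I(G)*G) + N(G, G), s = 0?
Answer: -701796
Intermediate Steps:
I(p) = -½
b(G) = -7 + G² - G/2 (b(G) = -4 + ((G² - G/2) - 3) = -4 + (-3 + G² - G/2) = -7 + G² - G/2)
b(22)*(-1506 + (u*(-1*8))*s) = (-7 + 22² - ½*22)*(-1506 - (-7)*8*0) = (-7 + 484 - 11)*(-1506 - 7*(-8)*0) = 466*(-1506 + 56*0) = 466*(-1506 + 0) = 466*(-1506) = -701796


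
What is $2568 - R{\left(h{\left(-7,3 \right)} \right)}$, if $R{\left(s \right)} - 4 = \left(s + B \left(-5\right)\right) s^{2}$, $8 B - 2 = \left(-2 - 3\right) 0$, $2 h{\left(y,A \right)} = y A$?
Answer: $\frac{61751}{16} \approx 3859.4$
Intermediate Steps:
$h{\left(y,A \right)} = \frac{A y}{2}$ ($h{\left(y,A \right)} = \frac{y A}{2} = \frac{A y}{2}$)
$B = \frac{1}{4}$ ($B = \frac{1}{4} + \frac{\left(-2 - 3\right) 0}{8} = \frac{1}{4} + \frac{\left(-5\right) 0}{8} = \frac{1}{4} + \frac{1}{8} \cdot 0 = \frac{1}{4} + 0 = \frac{1}{4} \approx 0.25$)
$R{\left(s \right)} = 4 + s^{2} \left(- \frac{5}{4} + s\right)$ ($R{\left(s \right)} = 4 + \left(s + \frac{1}{4} \left(-5\right)\right) s^{2} = 4 + \left(s - \frac{5}{4}\right) s^{2} = 4 + \left(- \frac{5}{4} + s\right) s^{2} = 4 + s^{2} \left(- \frac{5}{4} + s\right)$)
$2568 - R{\left(h{\left(-7,3 \right)} \right)} = 2568 - \left(4 + \left(\frac{1}{2} \cdot 3 \left(-7\right)\right)^{3} - \frac{5 \left(\frac{1}{2} \cdot 3 \left(-7\right)\right)^{2}}{4}\right) = 2568 - \left(4 + \left(- \frac{21}{2}\right)^{3} - \frac{5 \left(- \frac{21}{2}\right)^{2}}{4}\right) = 2568 - \left(4 - \frac{9261}{8} - \frac{2205}{16}\right) = 2568 - - \frac{20663}{16} = 2568 + \frac{20663}{16} = \frac{61751}{16}$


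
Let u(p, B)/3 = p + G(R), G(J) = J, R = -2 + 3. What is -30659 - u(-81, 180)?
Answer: -30419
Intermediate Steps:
R = 1
u(p, B) = 3 + 3*p (u(p, B) = 3*(p + 1) = 3*(1 + p) = 3 + 3*p)
-30659 - u(-81, 180) = -30659 - (3 + 3*(-81)) = -30659 - (3 - 243) = -30659 - 1*(-240) = -30659 + 240 = -30419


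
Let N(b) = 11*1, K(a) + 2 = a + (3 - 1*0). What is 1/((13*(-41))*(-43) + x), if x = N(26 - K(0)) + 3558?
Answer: 1/26488 ≈ 3.7753e-5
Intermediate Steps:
K(a) = 1 + a (K(a) = -2 + (a + (3 - 1*0)) = -2 + (a + (3 + 0)) = -2 + (a + 3) = -2 + (3 + a) = 1 + a)
N(b) = 11
x = 3569 (x = 11 + 3558 = 3569)
1/((13*(-41))*(-43) + x) = 1/((13*(-41))*(-43) + 3569) = 1/(-533*(-43) + 3569) = 1/(22919 + 3569) = 1/26488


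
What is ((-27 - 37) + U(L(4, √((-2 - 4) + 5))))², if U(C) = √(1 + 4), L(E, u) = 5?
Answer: (64 - √5)² ≈ 3814.8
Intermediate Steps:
U(C) = √5
((-27 - 37) + U(L(4, √((-2 - 4) + 5))))² = ((-27 - 37) + √5)² = (-64 + √5)²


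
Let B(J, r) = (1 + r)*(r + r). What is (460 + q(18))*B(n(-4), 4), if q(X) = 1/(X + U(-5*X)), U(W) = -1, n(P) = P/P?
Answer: 312840/17 ≈ 18402.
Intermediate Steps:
n(P) = 1
B(J, r) = 2*r*(1 + r) (B(J, r) = (1 + r)*(2*r) = 2*r*(1 + r))
q(X) = 1/(-1 + X) (q(X) = 1/(X - 1) = 1/(-1 + X))
(460 + q(18))*B(n(-4), 4) = (460 + 1/(-1 + 18))*(2*4*(1 + 4)) = (460 + 1/17)*(2*4*5) = (460 + 1/17)*40 = (7821/17)*40 = 312840/17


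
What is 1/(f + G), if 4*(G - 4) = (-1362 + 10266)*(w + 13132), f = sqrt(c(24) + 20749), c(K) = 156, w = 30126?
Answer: 96292312/9272209350284439 - sqrt(20905)/9272209350284439 ≈ 1.0385e-8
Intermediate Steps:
f = sqrt(20905) (f = sqrt(156 + 20749) = sqrt(20905) ≈ 144.59)
G = 96292312 (G = 4 + ((-1362 + 10266)*(30126 + 13132))/4 = 4 + (8904*43258)/4 = 4 + (1/4)*385169232 = 4 + 96292308 = 96292312)
1/(f + G) = 1/(sqrt(20905) + 96292312) = 1/(96292312 + sqrt(20905))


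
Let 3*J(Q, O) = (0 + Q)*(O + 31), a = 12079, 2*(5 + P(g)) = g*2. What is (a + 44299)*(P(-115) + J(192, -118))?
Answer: -320678064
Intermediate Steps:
P(g) = -5 + g (P(g) = -5 + (g*2)/2 = -5 + (2*g)/2 = -5 + g)
J(Q, O) = Q*(31 + O)/3 (J(Q, O) = ((0 + Q)*(O + 31))/3 = (Q*(31 + O))/3 = Q*(31 + O)/3)
(a + 44299)*(P(-115) + J(192, -118)) = (12079 + 44299)*((-5 - 115) + (⅓)*192*(31 - 118)) = 56378*(-120 + (⅓)*192*(-87)) = 56378*(-120 - 5568) = 56378*(-5688) = -320678064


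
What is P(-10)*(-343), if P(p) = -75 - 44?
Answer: 40817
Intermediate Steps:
P(p) = -119
P(-10)*(-343) = -119*(-343) = 40817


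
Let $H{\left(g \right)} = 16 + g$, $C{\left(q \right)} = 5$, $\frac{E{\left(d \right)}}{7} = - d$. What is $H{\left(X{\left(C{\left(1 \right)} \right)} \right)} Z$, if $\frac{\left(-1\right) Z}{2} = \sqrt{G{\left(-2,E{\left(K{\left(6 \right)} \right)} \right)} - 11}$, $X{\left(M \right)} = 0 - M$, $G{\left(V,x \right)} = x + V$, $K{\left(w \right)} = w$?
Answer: $- 22 i \sqrt{55} \approx - 163.16 i$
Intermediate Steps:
$E{\left(d \right)} = - 7 d$ ($E{\left(d \right)} = 7 \left(- d\right) = - 7 d$)
$G{\left(V,x \right)} = V + x$
$X{\left(M \right)} = - M$
$Z = - 2 i \sqrt{55}$ ($Z = - 2 \sqrt{\left(-2 - 42\right) - 11} = - 2 \sqrt{-44 - 11} = - 2 \sqrt{-55} = - 2 i \sqrt{55} \approx - 14.832 i$)
$H{\left(X{\left(C{\left(1 \right)} \right)} \right)} Z = \left(16 - 5\right) \left(- 2 i \sqrt{55}\right) = 11 \left(- 2 i \sqrt{55}\right) = - 22 i \sqrt{55}$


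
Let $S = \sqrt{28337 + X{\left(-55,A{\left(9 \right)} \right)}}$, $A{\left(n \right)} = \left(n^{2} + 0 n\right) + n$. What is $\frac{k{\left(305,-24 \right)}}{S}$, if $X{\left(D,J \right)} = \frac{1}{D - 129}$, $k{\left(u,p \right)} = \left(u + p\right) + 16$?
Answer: $\frac{594 \sqrt{239844322}}{5214007} \approx 1.7643$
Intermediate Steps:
$A{\left(n \right)} = n + n^{2}$ ($A{\left(n \right)} = \left(n^{2} + 0\right) + n = n^{2} + n = n + n^{2}$)
$k{\left(u,p \right)} = 16 + p + u$ ($k{\left(u,p \right)} = \left(p + u\right) + 16 = 16 + p + u$)
$X{\left(D,J \right)} = \frac{1}{-129 + D}$
$S = \frac{\sqrt{239844322}}{92}$ ($S = \sqrt{28337 + \frac{1}{-129 - 55}} = \sqrt{28337 + \frac{1}{-184}} = \sqrt{28337 - \frac{1}{184}} = \sqrt{\frac{5214007}{184}} = \frac{\sqrt{239844322}}{92} \approx 168.34$)
$\frac{k{\left(305,-24 \right)}}{S} = \frac{16 - 24 + 305}{\frac{1}{92} \sqrt{239844322}} = 297 \frac{2 \sqrt{239844322}}{5214007} = \frac{594 \sqrt{239844322}}{5214007}$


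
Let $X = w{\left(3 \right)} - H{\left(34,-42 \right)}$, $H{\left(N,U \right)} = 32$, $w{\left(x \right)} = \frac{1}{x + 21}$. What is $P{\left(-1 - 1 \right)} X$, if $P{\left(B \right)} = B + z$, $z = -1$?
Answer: $\frac{767}{8} \approx 95.875$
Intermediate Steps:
$w{\left(x \right)} = \frac{1}{21 + x}$
$P{\left(B \right)} = -1 + B$ ($P{\left(B \right)} = B - 1 = -1 + B$)
$X = - \frac{767}{24}$ ($X = \frac{1}{21 + 3} - 32 = \frac{1}{24} - 32 = - \frac{767}{24} \approx -31.958$)
$P{\left(-1 - 1 \right)} X = \left(-1 - 2\right) \left(- \frac{767}{24}\right) = \left(-3\right) \left(- \frac{767}{24}\right) = \frac{767}{8}$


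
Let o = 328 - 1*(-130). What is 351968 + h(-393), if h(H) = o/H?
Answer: 138322966/393 ≈ 3.5197e+5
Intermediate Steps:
o = 458 (o = 328 + 130 = 458)
h(H) = 458/H
351968 + h(-393) = 351968 + 458/(-393) = 351968 + 458*(-1/393) = 351968 - 458/393 = 138322966/393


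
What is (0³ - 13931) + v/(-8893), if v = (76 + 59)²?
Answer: -123906608/8893 ≈ -13933.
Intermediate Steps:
v = 18225 (v = 135² = 18225)
(0³ - 13931) + v/(-8893) = (0³ - 13931) + 18225/(-8893) = (0 - 13931) + 18225*(-1/8893) = -13931 - 18225/8893 = -123906608/8893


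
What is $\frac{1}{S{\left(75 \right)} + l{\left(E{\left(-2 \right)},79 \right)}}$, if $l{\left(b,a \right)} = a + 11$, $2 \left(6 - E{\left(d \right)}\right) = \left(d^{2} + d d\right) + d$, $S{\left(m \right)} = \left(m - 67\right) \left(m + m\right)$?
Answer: $\frac{1}{1290} \approx 0.00077519$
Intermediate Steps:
$S{\left(m \right)} = 2 m \left(-67 + m\right)$ ($S{\left(m \right)} = \left(-67 + m\right) 2 m = 2 m \left(-67 + m\right)$)
$E{\left(d \right)} = 6 - d^{2} - \frac{d}{2}$ ($E{\left(d \right)} = 6 - \frac{\left(d^{2} + d d\right) + d}{2} = 6 - \frac{\left(d^{2} + d^{2}\right) + d}{2} = 6 - \frac{2 d^{2} + d}{2} = 6 - \frac{d + 2 d^{2}}{2} = 6 - \left(d^{2} + \frac{d}{2}\right) = 6 - d^{2} - \frac{d}{2}$)
$l{\left(b,a \right)} = 11 + a$
$\frac{1}{S{\left(75 \right)} + l{\left(E{\left(-2 \right)},79 \right)}} = \frac{1}{2 \cdot 75 \left(-67 + 75\right) + \left(11 + 79\right)} = \frac{1}{2 \cdot 75 \cdot 8 + 90} = \frac{1}{1200 + 90} = \frac{1}{1290}$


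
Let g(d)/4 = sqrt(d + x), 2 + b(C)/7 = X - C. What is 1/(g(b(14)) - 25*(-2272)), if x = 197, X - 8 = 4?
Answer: 1/56852 ≈ 1.7590e-5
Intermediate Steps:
X = 12 (X = 8 + 4 = 12)
b(C) = 70 - 7*C (b(C) = -14 + 7*(12 - C) = -14 + (84 - 7*C) = 70 - 7*C)
g(d) = 4*sqrt(197 + d) (g(d) = 4*sqrt(d + 197) = 4*sqrt(197 + d))
1/(g(b(14)) - 25*(-2272)) = 1/(4*sqrt(197 + (70 - 7*14)) - 25*(-2272)) = 1/(4*sqrt(197 + (70 - 98)) + 56800) = 1/(4*sqrt(197 - 28) + 56800) = 1/(4*sqrt(169) + 56800) = 1/(4*13 + 56800) = 1/(52 + 56800) = 1/56852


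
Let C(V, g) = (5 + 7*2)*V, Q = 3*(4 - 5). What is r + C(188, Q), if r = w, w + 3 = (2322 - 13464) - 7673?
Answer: -15246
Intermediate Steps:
Q = -3 (Q = 3*(-1) = -3)
w = -18818 (w = -3 + ((2322 - 13464) - 7673) = -3 + (-11142 - 7673) = -3 - 18815 = -18818)
C(V, g) = 19*V (C(V, g) = (5 + 14)*V = 19*V)
r = -18818
r + C(188, Q) = -18818 + 19*188 = -18818 + 3572 = -15246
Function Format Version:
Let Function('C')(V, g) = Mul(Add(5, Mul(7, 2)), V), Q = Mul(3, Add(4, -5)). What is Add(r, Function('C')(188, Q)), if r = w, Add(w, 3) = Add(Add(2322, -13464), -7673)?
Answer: -15246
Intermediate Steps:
Q = -3 (Q = Mul(3, -1) = -3)
w = -18818 (w = Add(-3, Add(Add(2322, -13464), -7673)) = Add(-3, Add(-11142, -7673)) = Add(-3, -18815) = -18818)
Function('C')(V, g) = Mul(19, V) (Function('C')(V, g) = Mul(Add(5, 14), V) = Mul(19, V))
r = -18818
Add(r, Function('C')(188, Q)) = Add(-18818, Mul(19, 188)) = Add(-18818, 3572) = -15246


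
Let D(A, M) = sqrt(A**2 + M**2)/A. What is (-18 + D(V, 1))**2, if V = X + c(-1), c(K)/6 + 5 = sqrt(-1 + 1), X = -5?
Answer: (630 + sqrt(1226))**2/1225 ≈ 361.02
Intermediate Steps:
c(K) = -30 (c(K) = -30 + 6*sqrt(-1 + 1) = -30 + 6*sqrt(0) = -30 + 6*0 = -30 + 0 = -30)
V = -35 (V = -5 - 30 = -35)
D(A, M) = sqrt(A**2 + M**2)/A
(-18 + D(V, 1))**2 = (-18 + sqrt((-35)**2 + 1**2)/(-35))**2 = (-18 - sqrt(1225 + 1)/35)**2 = (-18 - sqrt(1226)/35)**2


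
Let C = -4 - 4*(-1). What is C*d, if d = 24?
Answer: 0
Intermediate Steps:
C = 0 (C = -4 + 4 = 0)
C*d = 0*24 = 0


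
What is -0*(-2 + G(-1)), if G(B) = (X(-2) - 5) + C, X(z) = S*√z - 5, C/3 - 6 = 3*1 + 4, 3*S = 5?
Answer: 0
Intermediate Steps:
S = 5/3 (S = (⅓)*5 = 5/3 ≈ 1.6667)
C = 39 (C = 18 + 3*(3*1 + 4) = 18 + 3*(3 + 4) = 18 + 3*7 = 18 + 21 = 39)
X(z) = -5 + 5*√z/3 (X(z) = 5*√z/3 - 5 = -5 + 5*√z/3)
G(B) = 29 + 5*I*√2/3 (G(B) = ((-5 + 5*√(-2)/3) - 5) + 39 = ((-5 + 5*(I*√2)/3) - 5) + 39 = ((-5 + 5*I*√2/3) - 5) + 39 = (-10 + 5*I*√2/3) + 39 = 29 + 5*I*√2/3)
-0*(-2 + G(-1)) = -0*(-2 + (29 + 5*I*√2/3)) = -0*(27 + 5*I*√2/3) = -29*0 = 0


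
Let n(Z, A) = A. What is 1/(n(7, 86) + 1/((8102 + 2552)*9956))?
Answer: 106071224/9122125265 ≈ 0.011628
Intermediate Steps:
1/(n(7, 86) + 1/((8102 + 2552)*9956)) = 1/(86 + 1/((8102 + 2552)*9956)) = 1/(86 + (1/9956)/10654) = 1/(86 + (1/10654)*(1/9956)) = 1/(86 + 1/106071224) = 1/(9122125265/106071224) = 106071224/9122125265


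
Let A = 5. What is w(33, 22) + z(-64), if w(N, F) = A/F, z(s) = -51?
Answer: -1117/22 ≈ -50.773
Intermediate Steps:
w(N, F) = 5/F
w(33, 22) + z(-64) = 5/22 - 51 = -1117/22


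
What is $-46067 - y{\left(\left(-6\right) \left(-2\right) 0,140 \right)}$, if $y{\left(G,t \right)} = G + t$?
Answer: $-46207$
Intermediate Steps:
$-46067 - y{\left(\left(-6\right) \left(-2\right) 0,140 \right)} = -46067 - \left(\left(-6\right) \left(-2\right) 0 + 140\right) = -46067 - \left(12 \cdot 0 + 140\right) = -46067 - \left(0 + 140\right) = -46067 - 140 = -46207$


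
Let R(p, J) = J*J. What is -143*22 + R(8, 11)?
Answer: -3025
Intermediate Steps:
R(p, J) = J**2
-143*22 + R(8, 11) = -143*22 + 11**2 = -3146 + 121 = -3025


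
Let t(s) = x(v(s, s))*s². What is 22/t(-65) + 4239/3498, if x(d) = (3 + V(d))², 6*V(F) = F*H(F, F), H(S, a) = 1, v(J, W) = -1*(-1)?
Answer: 2156066397/1778412350 ≈ 1.2124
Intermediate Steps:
v(J, W) = 1
V(F) = F/6 (V(F) = (F*1)/6 = F/6)
x(d) = (3 + d/6)²
t(s) = 361*s²/36 (t(s) = ((18 + 1)²/36)*s² = ((1/36)*19²)*s² = ((1/36)*361)*s² = 361*s²/36)
22/t(-65) + 4239/3498 = 22/(((361/36)*(-65)²)) + 4239/3498 = 22/(((361/36)*4225)) + 4239*(1/3498) = 22/(1525225/36) + 1413/1166 = 22*(36/1525225) + 1413/1166 = 792/1525225 + 1413/1166 = 2156066397/1778412350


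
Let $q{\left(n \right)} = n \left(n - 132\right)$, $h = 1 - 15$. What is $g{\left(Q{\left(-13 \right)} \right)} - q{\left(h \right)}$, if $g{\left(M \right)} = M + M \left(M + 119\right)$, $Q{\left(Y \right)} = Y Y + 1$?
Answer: $47256$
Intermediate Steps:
$Q{\left(Y \right)} = 1 + Y^{2}$ ($Q{\left(Y \right)} = Y^{2} + 1 = 1 + Y^{2}$)
$h = -14$ ($h = 1 - 15 = -14$)
$g{\left(M \right)} = M + M \left(119 + M\right)$
$q{\left(n \right)} = n \left(-132 + n\right)$
$g{\left(Q{\left(-13 \right)} \right)} - q{\left(h \right)} = \left(1 + \left(-13\right)^{2}\right) \left(120 + \left(1 + \left(-13\right)^{2}\right)\right) - - 14 \left(-132 - 14\right) = \left(1 + 169\right) \left(120 + \left(1 + 169\right)\right) - \left(-14\right) \left(-146\right) = 170 \left(120 + 170\right) - 2044 = 170 \cdot 290 - 2044 = 49300 - 2044 = 47256$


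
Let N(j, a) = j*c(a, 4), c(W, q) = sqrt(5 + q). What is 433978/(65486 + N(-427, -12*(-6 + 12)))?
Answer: 433978/64205 ≈ 6.7593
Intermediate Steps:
N(j, a) = 3*j (N(j, a) = j*sqrt(5 + 4) = j*sqrt(9) = j*3 = 3*j)
433978/(65486 + N(-427, -12*(-6 + 12))) = 433978/(65486 + 3*(-427)) = 433978/(65486 - 1281) = 433978/64205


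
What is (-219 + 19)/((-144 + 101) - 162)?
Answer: 40/41 ≈ 0.97561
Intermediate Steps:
(-219 + 19)/((-144 + 101) - 162) = -200/(-43 - 162) = -200/(-205) = -200*(-1/205) = 40/41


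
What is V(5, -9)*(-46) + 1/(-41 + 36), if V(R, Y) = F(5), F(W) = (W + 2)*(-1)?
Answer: 1609/5 ≈ 321.80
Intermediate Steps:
F(W) = -2 - W (F(W) = (2 + W)*(-1) = -2 - W)
V(R, Y) = -7 (V(R, Y) = -2 - 1*5 = -2 - 5 = -7)
V(5, -9)*(-46) + 1/(-41 + 36) = -7*(-46) + 1/(-41 + 36) = 322 + 1/(-5) = 322 - ⅕ = 1609/5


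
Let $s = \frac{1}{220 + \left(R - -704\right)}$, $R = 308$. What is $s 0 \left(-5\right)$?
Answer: $0$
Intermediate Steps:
$s = \frac{1}{1232}$ ($s = \frac{1}{220 + \left(308 - -704\right)} = \frac{1}{220 + \left(308 + 704\right)} = \frac{1}{220 + 1012} = \frac{1}{1232} \approx 0.00081169$)
$s 0 \left(-5\right) = \frac{0 \left(-5\right)}{1232} = \frac{1}{1232} \cdot 0 = 0$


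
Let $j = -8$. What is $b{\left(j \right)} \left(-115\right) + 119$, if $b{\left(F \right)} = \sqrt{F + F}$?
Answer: $119 - 460 i \approx 119.0 - 460.0 i$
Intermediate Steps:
$b{\left(F \right)} = \sqrt{2} \sqrt{F}$ ($b{\left(F \right)} = \sqrt{2 F} = \sqrt{2} \sqrt{F}$)
$b{\left(j \right)} \left(-115\right) + 119 = \sqrt{2} \sqrt{-8} \left(-115\right) + 119 = \sqrt{2} \cdot 2 i \sqrt{2} \left(-115\right) + 119 = 4 i \left(-115\right) + 119 = - 460 i + 119 = 119 - 460 i$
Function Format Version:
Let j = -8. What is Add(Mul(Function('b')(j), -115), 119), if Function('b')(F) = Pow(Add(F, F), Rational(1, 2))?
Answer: Add(119, Mul(-460, I)) ≈ Add(119.00, Mul(-460.00, I))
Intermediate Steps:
Function('b')(F) = Mul(Pow(2, Rational(1, 2)), Pow(F, Rational(1, 2))) (Function('b')(F) = Pow(Mul(2, F), Rational(1, 2)) = Mul(Pow(2, Rational(1, 2)), Pow(F, Rational(1, 2))))
Add(Mul(Function('b')(j), -115), 119) = Add(Mul(Mul(Pow(2, Rational(1, 2)), Pow(-8, Rational(1, 2))), -115), 119) = Add(Mul(Mul(Pow(2, Rational(1, 2)), Mul(2, I, Pow(2, Rational(1, 2)))), -115), 119) = Add(Mul(Mul(4, I), -115), 119) = Add(Mul(-460, I), 119) = Add(119, Mul(-460, I))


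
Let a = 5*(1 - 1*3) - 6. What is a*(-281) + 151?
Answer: 4647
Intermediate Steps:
a = -16 (a = 5*(1 - 3) - 6 = 5*(-2) - 6 = -10 - 6 = -16)
a*(-281) + 151 = -16*(-281) + 151 = 4496 + 151 = 4647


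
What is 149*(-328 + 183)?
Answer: -21605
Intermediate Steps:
149*(-328 + 183) = 149*(-145) = -21605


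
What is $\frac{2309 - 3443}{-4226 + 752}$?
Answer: $\frac{63}{193} \approx 0.32643$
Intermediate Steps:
$\frac{2309 - 3443}{-4226 + 752} = - \frac{1134}{-3474} = \left(-1134\right) \left(- \frac{1}{3474}\right) = \frac{63}{193}$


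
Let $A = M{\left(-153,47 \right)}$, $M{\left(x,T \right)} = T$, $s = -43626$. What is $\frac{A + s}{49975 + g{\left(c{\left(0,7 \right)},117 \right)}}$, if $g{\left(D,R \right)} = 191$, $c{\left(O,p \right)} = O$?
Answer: $- \frac{43579}{50166} \approx -0.8687$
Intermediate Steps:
$A = 47$
$\frac{A + s}{49975 + g{\left(c{\left(0,7 \right)},117 \right)}} = \frac{47 - 43626}{49975 + 191} = - \frac{43579}{50166}$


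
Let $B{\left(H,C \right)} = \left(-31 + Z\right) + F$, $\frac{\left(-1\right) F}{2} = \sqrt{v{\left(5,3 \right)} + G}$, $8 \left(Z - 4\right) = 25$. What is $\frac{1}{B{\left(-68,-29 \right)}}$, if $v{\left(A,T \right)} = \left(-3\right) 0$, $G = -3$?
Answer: $- \frac{1528}{37249} + \frac{128 i \sqrt{3}}{37249} \approx -0.041021 + 0.0059519 i$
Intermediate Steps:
$v{\left(A,T \right)} = 0$
$Z = \frac{57}{8}$ ($Z = 4 + \frac{1}{8} \cdot 25 = 4 + \frac{25}{8} = \frac{57}{8} \approx 7.125$)
$F = - 2 i \sqrt{3}$ ($F = - 2 \sqrt{0 - 3} = - 2 \sqrt{-3} = - 2 i \sqrt{3} \approx - 3.4641 i$)
$B{\left(H,C \right)} = - \frac{191}{8} - 2 i \sqrt{3}$ ($B{\left(H,C \right)} = \left(-31 + \frac{57}{8}\right) - 2 i \sqrt{3} = - \frac{191}{8} - 2 i \sqrt{3}$)
$\frac{1}{B{\left(-68,-29 \right)}} = \frac{1}{- \frac{191}{8} - 2 i \sqrt{3}}$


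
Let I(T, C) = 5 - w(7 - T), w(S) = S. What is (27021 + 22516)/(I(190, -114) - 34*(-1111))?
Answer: 49537/37962 ≈ 1.3049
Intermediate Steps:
I(T, C) = -2 + T (I(T, C) = 5 - (7 - T) = 5 + (-7 + T) = -2 + T)
(27021 + 22516)/(I(190, -114) - 34*(-1111)) = (27021 + 22516)/((-2 + 190) - 34*(-1111)) = 49537/(188 + 37774) = 49537/37962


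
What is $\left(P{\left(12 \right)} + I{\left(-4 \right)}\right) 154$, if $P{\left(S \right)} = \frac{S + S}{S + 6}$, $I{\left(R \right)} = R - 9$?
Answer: $- \frac{5390}{3} \approx -1796.7$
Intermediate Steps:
$I{\left(R \right)} = -9 + R$
$P{\left(S \right)} = \frac{2 S}{6 + S}$
$\left(P{\left(12 \right)} + I{\left(-4 \right)}\right) 154 = \left(2 \cdot 12 \frac{1}{6 + 12} - 13\right) 154 = \left(2 \cdot 12 \cdot \frac{1}{18} - 13\right) 154 = \left(\frac{4}{3} - 13\right) 154 = \left(- \frac{35}{3}\right) 154 = - \frac{5390}{3}$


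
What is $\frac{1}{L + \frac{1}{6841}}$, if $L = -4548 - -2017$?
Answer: $- \frac{6841}{17314570} \approx -0.0003951$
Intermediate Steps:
$L = -2531$ ($L = -4548 + 2017 = -2531$)
$\frac{1}{L + \frac{1}{6841}} = \frac{1}{-2531 + \frac{1}{6841}} = \frac{1}{- \frac{17314570}{6841}} = - \frac{6841}{17314570}$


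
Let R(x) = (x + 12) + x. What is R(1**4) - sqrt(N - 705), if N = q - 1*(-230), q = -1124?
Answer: 14 - I*sqrt(1599) ≈ 14.0 - 39.987*I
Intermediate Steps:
R(x) = 12 + 2*x (R(x) = (12 + x) + x = 12 + 2*x)
N = -894 (N = -1124 - 1*(-230) = -1124 + 230 = -894)
R(1**4) - sqrt(N - 705) = (12 + 2*1**4) - sqrt(-894 - 705) = (12 + 2*1) - sqrt(-1599) = (12 + 2) - I*sqrt(1599) = 14 - I*sqrt(1599)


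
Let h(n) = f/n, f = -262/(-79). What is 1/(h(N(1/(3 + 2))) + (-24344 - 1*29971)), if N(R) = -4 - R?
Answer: -1659/90109895 ≈ -1.8411e-5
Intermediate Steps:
f = 262/79 (f = -262*(-1/79) = 262/79 ≈ 3.3165)
h(n) = 262/(79*n)
1/(h(N(1/(3 + 2))) + (-24344 - 1*29971)) = 1/(262/(79*(-4 - 1/(3 + 2))) + (-24344 - 1*29971)) = 1/(262/(79*(-4 - 1/5)) + (-24344 - 29971)) = 1/(262/(79*(-4 - 1*⅕)) - 54315) = 1/(262/(79*(-4 - ⅕)) - 54315) = 1/(262/(79*(-21/5)) - 54315) = 1/((262/79)*(-5/21) - 54315) = 1/(-1310/1659 - 54315) = 1/(-90109895/1659) = -1659/90109895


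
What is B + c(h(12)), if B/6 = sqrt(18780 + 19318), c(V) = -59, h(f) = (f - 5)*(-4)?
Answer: -59 + 6*sqrt(38098) ≈ 1112.1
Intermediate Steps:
h(f) = 20 - 4*f (h(f) = (-5 + f)*(-4) = 20 - 4*f)
B = 6*sqrt(38098) (B = 6*sqrt(18780 + 19318) = 6*sqrt(38098) ≈ 1171.1)
B + c(h(12)) = 6*sqrt(38098) - 59 = -59 + 6*sqrt(38098)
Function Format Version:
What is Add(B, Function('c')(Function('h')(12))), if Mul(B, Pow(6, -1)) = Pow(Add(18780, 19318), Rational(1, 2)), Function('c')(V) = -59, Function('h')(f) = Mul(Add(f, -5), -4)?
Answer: Add(-59, Mul(6, Pow(38098, Rational(1, 2)))) ≈ 1112.1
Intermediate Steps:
Function('h')(f) = Add(20, Mul(-4, f)) (Function('h')(f) = Mul(Add(-5, f), -4) = Add(20, Mul(-4, f)))
B = Mul(6, Pow(38098, Rational(1, 2))) (B = Mul(6, Pow(Add(18780, 19318), Rational(1, 2))) = Mul(6, Pow(38098, Rational(1, 2))) ≈ 1171.1)
Add(B, Function('c')(Function('h')(12))) = Add(Mul(6, Pow(38098, Rational(1, 2))), -59) = Add(-59, Mul(6, Pow(38098, Rational(1, 2))))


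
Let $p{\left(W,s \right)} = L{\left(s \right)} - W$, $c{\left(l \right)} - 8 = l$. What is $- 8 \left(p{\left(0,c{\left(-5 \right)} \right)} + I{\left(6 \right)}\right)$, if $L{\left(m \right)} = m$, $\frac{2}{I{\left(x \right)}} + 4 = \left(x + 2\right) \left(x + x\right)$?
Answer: $- \frac{556}{23} \approx -24.174$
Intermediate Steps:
$I{\left(x \right)} = \frac{2}{-4 + 2 x \left(2 + x\right)}$ ($I{\left(x \right)} = \frac{2}{-4 + \left(x + 2\right) \left(x + x\right)} = \frac{2}{-4 + \left(2 + x\right) 2 x} = \frac{2}{-4 + 2 x \left(2 + x\right)}$)
$c{\left(l \right)} = 8 + l$
$p{\left(W,s \right)} = s - W$
$- 8 \left(p{\left(0,c{\left(-5 \right)} \right)} + I{\left(6 \right)}\right) = - 8 \left(\left(\left(8 - 5\right) - 0\right) + \frac{1}{-2 + 6^{2} + 2 \cdot 6}\right) = - 8 \left(\left(3 + 0\right) + \frac{1}{-2 + 36 + 12}\right) = - 8 \left(3 + \frac{1}{46}\right) = \left(-8\right) \frac{139}{46} = - \frac{556}{23}$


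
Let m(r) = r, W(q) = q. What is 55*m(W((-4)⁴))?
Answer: 14080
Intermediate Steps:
55*m(W((-4)⁴)) = 55*(-4)⁴ = 55*256 = 14080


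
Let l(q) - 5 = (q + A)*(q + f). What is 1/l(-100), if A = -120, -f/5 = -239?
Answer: -1/240895 ≈ -4.1512e-6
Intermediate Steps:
f = 1195 (f = -5*(-239) = 1195)
l(q) = 5 + (-120 + q)*(1195 + q) (l(q) = 5 + (q - 120)*(q + 1195) = 5 + (-120 + q)*(1195 + q))
1/l(-100) = 1/(-143395 + (-100)² + 1075*(-100)) = 1/(-143395 + 10000 - 107500) = 1/(-240895) = -1/240895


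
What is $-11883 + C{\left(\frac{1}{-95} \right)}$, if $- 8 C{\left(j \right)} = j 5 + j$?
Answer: $- \frac{4515537}{380} \approx -11883.0$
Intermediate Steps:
$C{\left(j \right)} = - \frac{3 j}{4}$ ($C{\left(j \right)} = - \frac{j 5 + j}{8} = - \frac{5 j + j}{8} = - \frac{6 j}{8} = - \frac{3 j}{4}$)
$-11883 + C{\left(\frac{1}{-95} \right)} = -11883 - \frac{3}{4 \left(-95\right)} = -11883 - - \frac{3}{380} = -11883 + \frac{3}{380} = - \frac{4515537}{380}$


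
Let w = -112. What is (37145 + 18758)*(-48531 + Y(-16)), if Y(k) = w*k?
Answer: -2612850317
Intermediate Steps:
Y(k) = -112*k
(37145 + 18758)*(-48531 + Y(-16)) = (37145 + 18758)*(-48531 - 112*(-16)) = 55903*(-48531 + 1792) = 55903*(-46739) = -2612850317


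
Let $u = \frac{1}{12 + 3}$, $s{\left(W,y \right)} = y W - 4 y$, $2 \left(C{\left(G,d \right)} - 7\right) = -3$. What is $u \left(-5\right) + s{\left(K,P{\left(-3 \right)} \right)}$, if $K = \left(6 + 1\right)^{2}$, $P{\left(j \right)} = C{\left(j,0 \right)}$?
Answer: $\frac{1483}{6} \approx 247.17$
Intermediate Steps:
$C{\left(G,d \right)} = \frac{11}{2}$ ($C{\left(G,d \right)} = 7 + \frac{1}{2} \left(-3\right) = 7 - \frac{3}{2} = \frac{11}{2}$)
$P{\left(j \right)} = \frac{11}{2}$
$K = 49$ ($K = 7^{2} = 49$)
$s{\left(W,y \right)} = - 4 y + W y$ ($s{\left(W,y \right)} = W y - 4 y = - 4 y + W y$)
$u = \frac{1}{15} \approx 0.066667$
$u \left(-5\right) + s{\left(K,P{\left(-3 \right)} \right)} = \frac{1}{15} \left(-5\right) + \frac{11 \left(-4 + 49\right)}{2} = - \frac{1}{3} + \frac{11}{2} \cdot 45 = - \frac{1}{3} + \frac{495}{2} = \frac{1483}{6}$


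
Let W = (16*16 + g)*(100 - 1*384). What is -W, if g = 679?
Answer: 265540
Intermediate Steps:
W = -265540 (W = (16*16 + 679)*(100 - 1*384) = (256 + 679)*(100 - 384) = 935*(-284) = -265540)
-W = -1*(-265540) = 265540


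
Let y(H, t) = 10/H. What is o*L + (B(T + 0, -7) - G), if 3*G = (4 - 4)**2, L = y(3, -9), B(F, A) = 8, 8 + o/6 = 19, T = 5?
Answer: 228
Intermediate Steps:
o = 66 (o = -48 + 6*19 = -48 + 114 = 66)
L = 10/3 ≈ 3.3333
G = 0 (G = (4 - 4)**2/3 = (1/3)*0**2 = (1/3)*0 = 0)
o*L + (B(T + 0, -7) - G) = 66*(10/3) + (8 - 1*0) = 220 + (8 + 0) = 220 + 8 = 228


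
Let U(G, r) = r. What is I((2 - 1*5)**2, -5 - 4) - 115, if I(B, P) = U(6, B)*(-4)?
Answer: -151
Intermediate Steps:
I(B, P) = -4*B (I(B, P) = B*(-4) = -4*B)
I((2 - 1*5)**2, -5 - 4) - 115 = -4*(2 - 1*5)**2 - 115 = -4*(2 - 5)**2 - 115 = -4*(-3)**2 - 115 = -4*9 - 115 = -36 - 115 = -151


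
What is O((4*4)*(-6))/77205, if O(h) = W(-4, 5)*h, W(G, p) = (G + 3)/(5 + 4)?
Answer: 32/231615 ≈ 0.00013816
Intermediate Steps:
W(G, p) = 1/3 + G/9 (W(G, p) = (3 + G)/9 = (3 + G)*(1/9) = 1/3 + G/9)
O(h) = -h/9 (O(h) = (1/3 + (1/9)*(-4))*h = (1/3 - 4/9)*h = -h/9)
O((4*4)*(-6))/77205 = -4*4*(-6)/9/77205 = -16*(-6)/9*(1/77205) = -1/9*(-96)*(1/77205) = (32/3)*(1/77205) = 32/231615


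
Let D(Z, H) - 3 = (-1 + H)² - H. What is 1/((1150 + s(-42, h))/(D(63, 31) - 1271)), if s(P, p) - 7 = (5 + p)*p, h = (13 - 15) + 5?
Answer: -399/1181 ≈ -0.33785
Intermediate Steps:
h = 3 (h = -2 + 5 = 3)
D(Z, H) = 3 + (-1 + H)² - H (D(Z, H) = 3 + ((-1 + H)² - H) = 3 + (-1 + H)² - H)
s(P, p) = 7 + p*(5 + p) (s(P, p) = 7 + (5 + p)*p = 7 + p*(5 + p))
1/((1150 + s(-42, h))/(D(63, 31) - 1271)) = 1/((1150 + (7 + 3² + 5*3))/((3 + (-1 + 31)² - 1*31) - 1271)) = 1/((1150 + (7 + 9 + 15))/((3 + 30² - 31) - 1271)) = 1/((1150 + 31)/((3 + 900 - 31) - 1271)) = 1/(1181/(872 - 1271)) = 1/(1181/(-399)) = 1/(1181*(-1/399)) = 1/(-1181/399) = -399/1181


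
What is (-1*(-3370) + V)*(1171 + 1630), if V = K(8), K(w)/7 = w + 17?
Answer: 9929545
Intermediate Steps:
K(w) = 119 + 7*w (K(w) = 7*(w + 17) = 7*(17 + w) = 119 + 7*w)
V = 175 (V = 119 + 7*8 = 119 + 56 = 175)
(-1*(-3370) + V)*(1171 + 1630) = (-1*(-3370) + 175)*(1171 + 1630) = (3370 + 175)*2801 = 3545*2801 = 9929545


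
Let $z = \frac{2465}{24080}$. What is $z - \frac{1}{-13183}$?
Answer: $\frac{6504035}{63489328} \approx 0.10244$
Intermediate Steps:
$z = \frac{493}{4816}$ ($z = 2465 \cdot \frac{1}{24080} = \frac{493}{4816} \approx 0.10237$)
$z - \frac{1}{-13183} = \frac{493}{4816} - \frac{1}{-13183} = \frac{493}{4816} - - \frac{1}{13183} = \frac{493}{4816} + \frac{1}{13183} = \frac{6504035}{63489328}$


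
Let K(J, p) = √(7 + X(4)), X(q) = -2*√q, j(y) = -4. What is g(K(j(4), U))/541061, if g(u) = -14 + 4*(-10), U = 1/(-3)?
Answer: -54/541061 ≈ -9.9804e-5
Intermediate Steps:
U = -⅓ ≈ -0.33333
K(J, p) = √3 (K(J, p) = √(7 - 2*√4) = √(7 - 2*2) = √(7 - 4) = √3)
g(u) = -54 (g(u) = -14 - 40 = -54)
g(K(j(4), U))/541061 = -54/541061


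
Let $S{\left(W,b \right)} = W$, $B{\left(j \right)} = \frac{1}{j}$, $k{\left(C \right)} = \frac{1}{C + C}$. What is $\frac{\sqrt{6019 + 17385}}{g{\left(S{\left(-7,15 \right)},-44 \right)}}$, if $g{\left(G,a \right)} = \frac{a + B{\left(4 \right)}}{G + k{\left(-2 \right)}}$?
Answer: $\frac{58 \sqrt{5851}}{175} \approx 25.352$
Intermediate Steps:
$k{\left(C \right)} = \frac{1}{2 C}$
$g{\left(G,a \right)} = \frac{\frac{1}{4} + a}{- \frac{1}{4} + G}$ ($g{\left(G,a \right)} = \frac{a + \frac{1}{4}}{G + \frac{1}{2 \left(-2\right)}} = \frac{a + \frac{1}{4}}{G + \frac{1}{2} \left(- \frac{1}{2}\right)} = \frac{\frac{1}{4} + a}{G - \frac{1}{4}} = \frac{\frac{1}{4} + a}{- \frac{1}{4} + G}$)
$\frac{\sqrt{6019 + 17385}}{g{\left(S{\left(-7,15 \right)},-44 \right)}} = \frac{\sqrt{6019 + 17385}}{\frac{1}{-1 + 4 \left(-7\right)} \left(1 + 4 \left(-44\right)\right)} = \frac{\sqrt{23404}}{\frac{1}{-1 - 28} \left(1 - 176\right)} = \frac{2 \sqrt{5851}}{\frac{1}{-29} \left(-175\right)} = \frac{2 \sqrt{5851}}{\left(- \frac{1}{29}\right) \left(-175\right)} = \frac{2 \sqrt{5851}}{\frac{175}{29}} = 2 \sqrt{5851} \cdot \frac{29}{175} = \frac{58 \sqrt{5851}}{175}$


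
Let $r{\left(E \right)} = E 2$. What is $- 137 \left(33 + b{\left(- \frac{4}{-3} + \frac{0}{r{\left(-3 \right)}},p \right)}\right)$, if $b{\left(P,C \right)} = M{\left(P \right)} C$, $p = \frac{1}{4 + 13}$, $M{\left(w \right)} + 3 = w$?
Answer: $- \frac{229886}{51} \approx -4507.6$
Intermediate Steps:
$M{\left(w \right)} = -3 + w$
$r{\left(E \right)} = 2 E$
$p = \frac{1}{17} \approx 0.058824$
$b{\left(P,C \right)} = C \left(-3 + P\right)$ ($b{\left(P,C \right)} = \left(-3 + P\right) C = C \left(-3 + P\right)$)
$- 137 \left(33 + b{\left(- \frac{4}{-3} + \frac{0}{r{\left(-3 \right)}},p \right)}\right) = - 137 \left(33 + \frac{-3 + \left(- \frac{4}{-3} + \frac{0}{2 \left(-3\right)}\right)}{17}\right) = - 137 \left(33 + \frac{-3 + \left(\left(-4\right) \left(- \frac{1}{3}\right) + \frac{0}{-6}\right)}{17}\right) = - 137 \left(33 + \frac{-3 + \left(\frac{4}{3} + 0 \left(- \frac{1}{6}\right)\right)}{17}\right) = - 137 \left(33 + \frac{-3 + \left(\frac{4}{3} + 0\right)}{17}\right) = - 137 \left(33 + \frac{-3 + \frac{4}{3}}{17}\right) = - 137 \left(33 + \frac{1}{17} \left(- \frac{5}{3}\right)\right) = - 137 \left(33 - \frac{5}{51}\right) = \left(-137\right) \frac{1678}{51} = - \frac{229886}{51}$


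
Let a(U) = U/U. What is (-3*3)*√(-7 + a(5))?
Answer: -9*I*√6 ≈ -22.045*I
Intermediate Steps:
a(U) = 1
(-3*3)*√(-7 + a(5)) = (-3*3)*√(-7 + 1) = -9*I*√6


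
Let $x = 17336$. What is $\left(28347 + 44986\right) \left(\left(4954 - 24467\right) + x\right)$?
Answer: $-159645941$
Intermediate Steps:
$\left(28347 + 44986\right) \left(\left(4954 - 24467\right) + x\right) = \left(28347 + 44986\right) \left(\left(4954 - 24467\right) + 17336\right) = 73333 \left(-19513 + 17336\right) = 73333 \left(-2177\right) = -159645941$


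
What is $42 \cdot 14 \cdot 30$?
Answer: $17640$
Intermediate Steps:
$42 \cdot 14 \cdot 30 = 588 \cdot 30 = 17640$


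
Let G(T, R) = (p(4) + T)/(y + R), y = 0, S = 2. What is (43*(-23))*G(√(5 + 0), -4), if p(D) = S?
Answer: 989/2 + 989*√5/4 ≈ 1047.4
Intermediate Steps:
p(D) = 2
G(T, R) = (2 + T)/R (G(T, R) = (2 + T)/(0 + R) = (2 + T)/R)
(43*(-23))*G(√(5 + 0), -4) = (43*(-23))*((2 + √(5 + 0))/(-4)) = -(-989)*(2 + √5)/4 = -989*(-½ - √5/4) = 989/2 + 989*√5/4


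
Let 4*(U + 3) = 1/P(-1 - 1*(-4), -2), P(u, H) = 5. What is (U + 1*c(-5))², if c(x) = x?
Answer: 25281/400 ≈ 63.203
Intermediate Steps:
U = -59/20 (U = -3 + (¼)/5 = -3 + (¼)*(⅕) = -3 + 1/20 = -59/20 ≈ -2.9500)
(U + 1*c(-5))² = (-59/20 + 1*(-5))² = (-59/20 - 5)² = (-159/20)² = 25281/400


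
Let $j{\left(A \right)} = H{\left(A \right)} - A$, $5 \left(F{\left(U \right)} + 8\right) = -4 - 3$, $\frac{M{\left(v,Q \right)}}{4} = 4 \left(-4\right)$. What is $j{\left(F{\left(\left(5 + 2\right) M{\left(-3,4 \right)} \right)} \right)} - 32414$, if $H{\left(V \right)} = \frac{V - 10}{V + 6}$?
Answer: $- \frac{2753906}{85} \approx -32399.0$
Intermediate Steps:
$M{\left(v,Q \right)} = -64$ ($M{\left(v,Q \right)} = 4 \cdot 4 \left(-4\right) = 4 \left(-16\right) = -64$)
$H{\left(V \right)} = \frac{-10 + V}{6 + V}$
$F{\left(U \right)} = - \frac{47}{5}$ ($F{\left(U \right)} = -8 + \frac{-4 - 3}{5} = -8 + \frac{1}{5} \left(-7\right) = -8 - \frac{7}{5} = - \frac{47}{5}$)
$j{\left(A \right)} = - A + \frac{-10 + A}{6 + A}$ ($j{\left(A \right)} = \frac{-10 + A}{6 + A} - A = - A + \frac{-10 + A}{6 + A}$)
$j{\left(F{\left(\left(5 + 2\right) M{\left(-3,4 \right)} \right)} \right)} - 32414 = \frac{-10 - \frac{47}{5} - - \frac{47 \left(6 - \frac{47}{5}\right)}{5}}{6 - \frac{47}{5}} - 32414 = \frac{-10 - \frac{47}{5} - \left(- \frac{47}{5}\right) \left(- \frac{17}{5}\right)}{- \frac{17}{5}} - 32414 = - \frac{5 \left(-10 - \frac{47}{5} - \frac{799}{25}\right)}{17} - 32414 = \left(- \frac{5}{17}\right) \left(- \frac{1284}{25}\right) - 32414 = \frac{1284}{85} - 32414 = - \frac{2753906}{85}$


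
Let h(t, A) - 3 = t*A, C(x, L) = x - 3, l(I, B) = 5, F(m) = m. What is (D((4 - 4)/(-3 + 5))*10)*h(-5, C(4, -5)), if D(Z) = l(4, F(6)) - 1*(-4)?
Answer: -180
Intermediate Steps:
C(x, L) = -3 + x
D(Z) = 9 (D(Z) = 5 - 1*(-4) = 5 + 4 = 9)
h(t, A) = 3 + A*t (h(t, A) = 3 + t*A = 3 + A*t)
(D((4 - 4)/(-3 + 5))*10)*h(-5, C(4, -5)) = (9*10)*(3 + (-3 + 4)*(-5)) = 90*(3 + 1*(-5)) = 90*(3 - 5) = 90*(-2) = -180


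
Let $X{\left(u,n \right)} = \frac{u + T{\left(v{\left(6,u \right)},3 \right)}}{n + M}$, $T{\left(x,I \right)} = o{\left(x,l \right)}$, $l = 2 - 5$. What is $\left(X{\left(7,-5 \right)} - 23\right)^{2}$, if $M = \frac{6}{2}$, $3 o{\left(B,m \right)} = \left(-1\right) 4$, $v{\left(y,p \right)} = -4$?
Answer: $\frac{24025}{36} \approx 667.36$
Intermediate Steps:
$l = -3$ ($l = 2 - 5 = -3$)
$o{\left(B,m \right)} = - \frac{4}{3}$ ($o{\left(B,m \right)} = \frac{\left(-1\right) 4}{3} = \frac{1}{3} \left(-4\right) = - \frac{4}{3}$)
$M = 3$ ($M = 6 \cdot \frac{1}{2} = 3$)
$T{\left(x,I \right)} = - \frac{4}{3}$
$X{\left(u,n \right)} = \frac{- \frac{4}{3} + u}{3 + n}$ ($X{\left(u,n \right)} = \frac{u - \frac{4}{3}}{n + 3} = \frac{- \frac{4}{3} + u}{3 + n}$)
$\left(X{\left(7,-5 \right)} - 23\right)^{2} = \left(\frac{- \frac{4}{3} + 7}{3 - 5} - 23\right)^{2} = \left(\frac{1}{-2} \cdot \frac{17}{3} - 23\right)^{2} = \left(\left(- \frac{1}{2}\right) \frac{17}{3} - 23\right)^{2} = \left(- \frac{17}{6} - 23\right)^{2} = \left(- \frac{155}{6}\right)^{2} = \frac{24025}{36}$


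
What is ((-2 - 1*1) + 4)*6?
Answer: 6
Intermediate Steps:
((-2 - 1*1) + 4)*6 = ((-2 - 1) + 4)*6 = (-3 + 4)*6 = 1*6 = 6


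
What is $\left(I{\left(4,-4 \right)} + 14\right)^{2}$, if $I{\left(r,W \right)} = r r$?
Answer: $900$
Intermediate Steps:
$I{\left(r,W \right)} = r^{2}$
$\left(I{\left(4,-4 \right)} + 14\right)^{2} = \left(4^{2} + 14\right)^{2} = \left(16 + 14\right)^{2} = 30^{2} = 900$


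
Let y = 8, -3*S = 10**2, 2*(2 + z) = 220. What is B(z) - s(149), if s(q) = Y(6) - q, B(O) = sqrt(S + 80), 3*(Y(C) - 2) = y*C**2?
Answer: 51 + 2*sqrt(105)/3 ≈ 57.831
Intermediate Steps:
z = 108 (z = -2 + (1/2)*220 = -2 + 110 = 108)
S = -100/3 (S = -1/3*10**2 = -1/3*100 = -100/3 ≈ -33.333)
Y(C) = 2 + 8*C**2/3 (Y(C) = 2 + (8*C**2)/3 = 2 + 8*C**2/3)
B(O) = 2*sqrt(105)/3 (B(O) = sqrt(-100/3 + 80) = sqrt(140/3) = 2*sqrt(105)/3)
s(q) = 98 - q (s(q) = (2 + (8/3)*6**2) - q = (2 + (8/3)*36) - q = (2 + 96) - q = 98 - q)
B(z) - s(149) = 2*sqrt(105)/3 - (98 - 1*149) = 2*sqrt(105)/3 - (98 - 149) = 2*sqrt(105)/3 - 1*(-51) = 2*sqrt(105)/3 + 51 = 51 + 2*sqrt(105)/3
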